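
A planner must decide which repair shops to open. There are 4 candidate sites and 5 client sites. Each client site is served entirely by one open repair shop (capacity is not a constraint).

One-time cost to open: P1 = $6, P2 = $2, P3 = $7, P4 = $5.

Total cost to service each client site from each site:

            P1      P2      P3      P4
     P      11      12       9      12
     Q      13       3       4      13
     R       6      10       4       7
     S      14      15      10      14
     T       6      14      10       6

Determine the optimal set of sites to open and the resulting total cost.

For any fixed open set, each client site goes to its cheapest open site; total = fixed + service.
{P3}: P→P3 9, Q→P3 4, R→P3 4, S→P3 10, T→P3 10. Service 37; fixed 7; total 44.
{P2, P3}: service 36 + fixed 9 = 45
{P3, P4}: service 33 + fixed 12 = 45
{P1, P2, P3, P4}: service 32 + fixed 20 = 52
No other subset beats 44.

Open P3 only; minimum total cost 44.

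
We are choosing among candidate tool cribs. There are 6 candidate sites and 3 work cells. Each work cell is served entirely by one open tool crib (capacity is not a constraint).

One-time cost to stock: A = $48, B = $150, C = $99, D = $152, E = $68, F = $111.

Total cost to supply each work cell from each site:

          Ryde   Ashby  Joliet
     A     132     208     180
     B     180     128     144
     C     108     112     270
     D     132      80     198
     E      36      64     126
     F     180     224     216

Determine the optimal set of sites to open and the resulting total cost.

Open E only; minimum total cost 294.

For any fixed open set, each work cell goes to its cheapest open site; total = fixed + service.
{E}: Ryde→E 36, Ashby→E 64, Joliet→E 126. Service 226; fixed 68; total 294.
{A, E}: service 226 + fixed 116 = 342
{C, E}: service 226 + fixed 167 = 393
{A, B, C, D, E, F}: service 226 + fixed 628 = 854
No other subset beats 294.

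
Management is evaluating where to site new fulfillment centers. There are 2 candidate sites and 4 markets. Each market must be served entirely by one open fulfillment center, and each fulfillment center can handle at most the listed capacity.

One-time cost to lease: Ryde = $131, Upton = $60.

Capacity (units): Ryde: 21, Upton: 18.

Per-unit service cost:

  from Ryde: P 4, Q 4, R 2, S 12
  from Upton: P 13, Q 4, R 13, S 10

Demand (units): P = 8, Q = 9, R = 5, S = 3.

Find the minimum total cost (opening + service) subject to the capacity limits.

Minimum total cost: 299

Open {Ryde, Upton}: P→Ryde 4·8=32, Q→Upton 4·9=36, R→Ryde 2·5=10, S→Upton 10·3=30.
Loads: Ryde carries 13/21, Upton carries 12/18. Service 108; fixed 191; total 299.
Next best feasible plan costs 305.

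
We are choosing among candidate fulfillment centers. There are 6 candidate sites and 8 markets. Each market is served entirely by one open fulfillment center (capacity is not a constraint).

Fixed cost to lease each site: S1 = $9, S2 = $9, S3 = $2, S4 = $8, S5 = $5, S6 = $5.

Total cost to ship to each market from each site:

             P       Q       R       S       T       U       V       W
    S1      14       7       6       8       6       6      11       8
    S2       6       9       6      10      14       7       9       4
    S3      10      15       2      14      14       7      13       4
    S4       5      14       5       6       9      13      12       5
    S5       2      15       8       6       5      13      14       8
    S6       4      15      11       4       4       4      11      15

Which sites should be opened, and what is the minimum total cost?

For any fixed open set, each market goes to its cheapest open site; total = fixed + service.
{S3, S6}: P→S6 4, Q→S3 15, R→S3 2, S→S6 4, T→S6 4, U→S6 4, V→S6 11, W→S3 4. Service 48; fixed 7; total 55.
{S1, S3, S6}: service 40 + fixed 16 = 56
{S2, S3, S6}: P→S6 4, Q→S2 9, R→S3 2, S→S6 4, T→S6 4, U→S6 4, V→S2 9, W→S2 4. Service 40; fixed 16; total 56.
{S1, S2, S3, S4, S5, S6}: service 36 + fixed 38 = 74
No other subset beats 55.

Open S3 and S6; minimum total cost 55.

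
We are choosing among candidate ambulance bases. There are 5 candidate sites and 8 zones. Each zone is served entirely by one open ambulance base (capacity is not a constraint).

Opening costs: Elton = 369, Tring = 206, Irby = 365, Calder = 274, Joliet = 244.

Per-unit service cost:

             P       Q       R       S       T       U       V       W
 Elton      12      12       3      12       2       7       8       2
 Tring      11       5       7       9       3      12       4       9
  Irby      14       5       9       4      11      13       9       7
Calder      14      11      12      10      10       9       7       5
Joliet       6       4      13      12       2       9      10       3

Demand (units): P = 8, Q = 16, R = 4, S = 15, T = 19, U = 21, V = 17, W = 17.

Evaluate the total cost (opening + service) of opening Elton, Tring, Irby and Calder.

Each zone is assigned to its cheapest site among the open ones.
{Elton, Tring, Irby, Calder}: P→Tring 11·8=88, Q→Tring 5·16=80, R→Elton 3·4=12, S→Irby 4·15=60, T→Elton 2·19=38, U→Elton 7·21=147, V→Tring 4·17=68, W→Elton 2·17=34. Service 527; fixed 1214; total 1741.

Total cost: 1741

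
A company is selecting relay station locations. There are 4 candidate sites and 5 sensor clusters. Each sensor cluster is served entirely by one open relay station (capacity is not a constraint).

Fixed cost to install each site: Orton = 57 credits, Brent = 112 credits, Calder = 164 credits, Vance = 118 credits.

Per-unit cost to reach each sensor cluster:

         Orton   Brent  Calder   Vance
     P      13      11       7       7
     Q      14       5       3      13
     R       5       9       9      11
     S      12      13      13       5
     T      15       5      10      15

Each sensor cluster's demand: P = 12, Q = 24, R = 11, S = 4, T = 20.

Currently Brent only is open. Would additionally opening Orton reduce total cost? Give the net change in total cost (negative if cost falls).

Current service cost with {Brent}: 503.
Adding Orton: each sensor cluster re-picks its cheapest; new service cost 455, saving 48.
Extra fixed cost: 57. Net change = 57 − 48 = 9.
(Totals: 615 → 624.)

No — net change +9 (cost rises by 9).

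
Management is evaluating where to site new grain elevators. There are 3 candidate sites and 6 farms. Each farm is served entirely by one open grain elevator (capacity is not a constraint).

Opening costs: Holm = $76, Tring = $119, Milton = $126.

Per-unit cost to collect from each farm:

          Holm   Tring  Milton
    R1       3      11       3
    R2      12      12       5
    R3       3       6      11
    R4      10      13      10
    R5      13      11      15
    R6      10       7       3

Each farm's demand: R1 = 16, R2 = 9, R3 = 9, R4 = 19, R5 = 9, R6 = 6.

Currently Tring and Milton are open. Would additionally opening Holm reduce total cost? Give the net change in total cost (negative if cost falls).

No — net change +49 (cost rises by 49).

Current service cost with {Tring, Milton}: 454.
Adding Holm: each farm re-picks its cheapest; new service cost 427, saving 27.
Extra fixed cost: 76. Net change = 76 − 27 = 49.
(Totals: 699 → 748.)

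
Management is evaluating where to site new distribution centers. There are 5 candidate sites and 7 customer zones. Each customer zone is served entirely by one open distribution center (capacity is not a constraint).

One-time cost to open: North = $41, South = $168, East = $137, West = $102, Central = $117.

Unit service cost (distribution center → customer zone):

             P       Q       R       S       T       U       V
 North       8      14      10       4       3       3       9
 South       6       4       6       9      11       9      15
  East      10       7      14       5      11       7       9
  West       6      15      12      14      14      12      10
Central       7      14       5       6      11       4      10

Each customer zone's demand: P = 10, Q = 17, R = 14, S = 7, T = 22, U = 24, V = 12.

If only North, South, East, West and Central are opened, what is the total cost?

Each customer zone is assigned to its cheapest site among the open ones.
{North, South, East, West, Central}: P→South 6·10=60, Q→South 4·17=68, R→Central 5·14=70, S→North 4·7=28, T→North 3·22=66, U→North 3·24=72, V→North 9·12=108. Service 472; fixed 565; total 1037.

Total cost: 1037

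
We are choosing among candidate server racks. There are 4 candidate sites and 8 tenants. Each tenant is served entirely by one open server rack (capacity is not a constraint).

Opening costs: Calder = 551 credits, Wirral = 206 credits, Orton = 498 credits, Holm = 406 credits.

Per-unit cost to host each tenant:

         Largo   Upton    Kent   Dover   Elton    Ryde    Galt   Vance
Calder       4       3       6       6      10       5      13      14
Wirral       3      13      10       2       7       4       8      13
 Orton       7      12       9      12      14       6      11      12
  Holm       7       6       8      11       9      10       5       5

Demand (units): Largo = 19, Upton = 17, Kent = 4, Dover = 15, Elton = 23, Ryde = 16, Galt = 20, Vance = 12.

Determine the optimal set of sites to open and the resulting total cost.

Open Wirral only; minimum total cost 1095.

For any fixed open set, each tenant goes to its cheapest open site; total = fixed + service.
{Wirral}: Largo→Wirral 3·19=57, Upton→Wirral 13·17=221, Kent→Wirral 10·4=40, Dover→Wirral 2·15=30, Elton→Wirral 7·23=161, Ryde→Wirral 4·16=64, Galt→Wirral 8·20=160, Vance→Wirral 13·12=156. Service 889; fixed 206; total 1095.
{Wirral, Holm}: service 606 + fixed 612 = 1218
{Holm}: service 959 + fixed 406 = 1365
{Calder, Wirral, Orton, Holm}: Largo→Wirral 3·19=57, Upton→Calder 3·17=51, Kent→Calder 6·4=24, Dover→Wirral 2·15=30, Elton→Wirral 7·23=161, Ryde→Wirral 4·16=64, Galt→Holm 5·20=100, Vance→Holm 5·12=60. Service 547; fixed 1661; total 2208.
(All 15 nonempty subsets were checked; Wirral only is lowest.)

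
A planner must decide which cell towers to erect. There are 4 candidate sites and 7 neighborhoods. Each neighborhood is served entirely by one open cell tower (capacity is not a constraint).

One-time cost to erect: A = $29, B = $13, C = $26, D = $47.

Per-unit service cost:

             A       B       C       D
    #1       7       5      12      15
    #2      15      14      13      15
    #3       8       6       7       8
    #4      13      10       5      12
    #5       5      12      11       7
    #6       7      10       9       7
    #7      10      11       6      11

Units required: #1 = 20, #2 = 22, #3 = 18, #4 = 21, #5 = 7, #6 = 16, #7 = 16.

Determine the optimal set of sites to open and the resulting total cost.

For any fixed open set, each neighborhood goes to its cheapest open site; total = fixed + service.
{A, B, C}: #1→B 5·20=100, #2→C 13·22=286, #3→B 6·18=108, #4→C 5·21=105, #5→A 5·7=35, #6→A 7·16=112, #7→C 6·16=96. Service 842; fixed 68; total 910.
{B, C, D}: #1→B 5·20=100, #2→C 13·22=286, #3→B 6·18=108, #4→C 5·21=105, #5→D 7·7=49, #6→D 7·16=112, #7→C 6·16=96. Service 856; fixed 86; total 942.
{A, C}: service 900 + fixed 55 = 955
{A, B, C, D}: service 842 + fixed 115 = 957
(All 15 nonempty subsets were checked; A, B and C is lowest.)

Open A, B and C; minimum total cost 910.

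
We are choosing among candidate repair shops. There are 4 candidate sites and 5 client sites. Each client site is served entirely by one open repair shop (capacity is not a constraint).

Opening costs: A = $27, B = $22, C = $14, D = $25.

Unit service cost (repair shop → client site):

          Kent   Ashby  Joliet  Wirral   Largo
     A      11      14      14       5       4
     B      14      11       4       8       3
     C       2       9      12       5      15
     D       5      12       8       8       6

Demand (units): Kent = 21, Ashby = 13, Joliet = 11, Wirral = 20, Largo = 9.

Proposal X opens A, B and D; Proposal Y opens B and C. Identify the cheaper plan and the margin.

Proposal Y is cheaper by 127.

Proposal X: {A, B, D}: Kent→D 5·21=105, Ashby→B 11·13=143, Joliet→B 4·11=44, Wirral→A 5·20=100, Largo→B 3·9=27. Service 419; fixed 74; total 493.
Proposal Y: {B, C}: Kent→C 2·21=42, Ashby→C 9·13=117, Joliet→B 4·11=44, Wirral→C 5·20=100, Largo→B 3·9=27. Service 330; fixed 36; total 366.
Difference: |493 − 366| = 127.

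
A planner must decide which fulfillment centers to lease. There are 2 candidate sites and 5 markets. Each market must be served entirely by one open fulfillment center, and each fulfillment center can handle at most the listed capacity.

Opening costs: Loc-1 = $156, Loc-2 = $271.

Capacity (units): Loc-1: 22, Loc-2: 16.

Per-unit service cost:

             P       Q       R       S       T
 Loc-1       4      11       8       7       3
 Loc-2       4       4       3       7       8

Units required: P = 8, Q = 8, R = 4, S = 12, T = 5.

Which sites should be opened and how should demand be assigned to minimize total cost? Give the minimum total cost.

Open {Loc-1, Loc-2}: P→Loc-2 4·8=32, Q→Loc-2 4·8=32, R→Loc-1 8·4=32, S→Loc-1 7·12=84, T→Loc-1 3·5=15.
Loads: Loc-1 carries 21/22, Loc-2 carries 16/16. Service 195; fixed 427; total 622.
Next best feasible plan costs 658.

Minimum total cost: 622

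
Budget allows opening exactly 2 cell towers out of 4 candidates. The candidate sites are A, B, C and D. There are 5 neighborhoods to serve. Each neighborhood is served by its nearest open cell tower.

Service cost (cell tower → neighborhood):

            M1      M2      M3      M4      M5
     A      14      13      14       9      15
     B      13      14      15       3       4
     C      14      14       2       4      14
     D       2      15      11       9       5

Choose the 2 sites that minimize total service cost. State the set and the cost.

With exactly 2 open, each neighborhood uses its cheapest among the chosen.
{C, D}: M1→D 2, M2→C 14, M3→C 2, M4→C 4, M5→D 5. Service cost 27.
{B, D}: service cost 34
{B, C}: service cost 36
Among all 6 size-2 choices, {C, D} is lowest.

Choose C and D; total service cost 27.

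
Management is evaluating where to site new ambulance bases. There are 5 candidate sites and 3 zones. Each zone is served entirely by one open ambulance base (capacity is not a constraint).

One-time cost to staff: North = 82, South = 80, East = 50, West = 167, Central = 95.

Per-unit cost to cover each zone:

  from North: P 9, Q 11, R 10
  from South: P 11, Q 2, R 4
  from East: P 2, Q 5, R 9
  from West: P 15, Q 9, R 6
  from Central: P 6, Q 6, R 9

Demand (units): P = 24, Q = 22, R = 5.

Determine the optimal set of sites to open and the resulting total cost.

For any fixed open set, each zone goes to its cheapest open site; total = fixed + service.
{South, East}: P→East 2·24=48, Q→South 2·22=44, R→South 4·5=20. Service 112; fixed 130; total 242.
{East}: service 203 + fixed 50 = 253
{North, South, East}: service 112 + fixed 212 = 324
{North, South, East, West, Central}: service 112 + fixed 474 = 586
No other subset beats 242.

Open South and East; minimum total cost 242.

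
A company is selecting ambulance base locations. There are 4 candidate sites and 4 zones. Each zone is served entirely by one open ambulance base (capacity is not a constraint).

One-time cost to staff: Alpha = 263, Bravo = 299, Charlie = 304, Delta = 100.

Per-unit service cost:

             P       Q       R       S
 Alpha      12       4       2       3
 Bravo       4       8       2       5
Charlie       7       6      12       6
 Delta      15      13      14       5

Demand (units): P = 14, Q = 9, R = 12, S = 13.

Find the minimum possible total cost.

Minimum total cost: 516

For any fixed open set, each zone goes to its cheapest open site; total = fixed + service.
{Bravo}: P→Bravo 4·14=56, Q→Bravo 8·9=72, R→Bravo 2·12=24, S→Bravo 5·13=65. Service 217; fixed 299; total 516.
{Alpha}: service 267 + fixed 263 = 530
{Bravo, Delta}: P→Bravo 4·14=56, Q→Bravo 8·9=72, R→Bravo 2·12=24, S→Bravo 5·13=65. Service 217; fixed 399; total 616.
{Alpha, Bravo, Charlie, Delta}: service 155 + fixed 966 = 1121
No other subset beats 516.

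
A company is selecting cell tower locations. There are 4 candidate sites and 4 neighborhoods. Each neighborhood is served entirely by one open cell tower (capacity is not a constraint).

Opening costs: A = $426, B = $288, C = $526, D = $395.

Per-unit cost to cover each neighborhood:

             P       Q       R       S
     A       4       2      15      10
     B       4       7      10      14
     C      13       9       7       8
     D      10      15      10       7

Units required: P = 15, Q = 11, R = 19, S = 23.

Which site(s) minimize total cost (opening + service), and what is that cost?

Open B only; minimum total cost 937.

For any fixed open set, each neighborhood goes to its cheapest open site; total = fixed + service.
{B}: P→B 4·15=60, Q→B 7·11=77, R→B 10·19=190, S→B 14·23=322. Service 649; fixed 288; total 937.
{A}: service 597 + fixed 426 = 1023
{D}: service 666 + fixed 395 = 1061
{A, B, C, D}: service 376 + fixed 1635 = 2011
No other subset beats 937.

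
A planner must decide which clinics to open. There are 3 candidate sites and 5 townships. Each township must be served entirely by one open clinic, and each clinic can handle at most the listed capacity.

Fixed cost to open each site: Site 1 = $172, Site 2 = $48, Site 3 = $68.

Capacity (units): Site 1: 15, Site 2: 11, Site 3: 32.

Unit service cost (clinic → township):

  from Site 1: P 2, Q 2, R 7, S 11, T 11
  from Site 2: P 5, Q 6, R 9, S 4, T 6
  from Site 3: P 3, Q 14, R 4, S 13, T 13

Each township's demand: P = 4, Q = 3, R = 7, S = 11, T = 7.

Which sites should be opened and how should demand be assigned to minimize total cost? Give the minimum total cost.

Open {Site 2, Site 3}: P→Site 3 3·4=12, Q→Site 3 14·3=42, R→Site 3 4·7=28, S→Site 2 4·11=44, T→Site 3 13·7=91.
Loads: Site 2 carries 11/11, Site 3 carries 21/32. Service 217; fixed 116; total 333.
Next best feasible plan costs 359.

Minimum total cost: 333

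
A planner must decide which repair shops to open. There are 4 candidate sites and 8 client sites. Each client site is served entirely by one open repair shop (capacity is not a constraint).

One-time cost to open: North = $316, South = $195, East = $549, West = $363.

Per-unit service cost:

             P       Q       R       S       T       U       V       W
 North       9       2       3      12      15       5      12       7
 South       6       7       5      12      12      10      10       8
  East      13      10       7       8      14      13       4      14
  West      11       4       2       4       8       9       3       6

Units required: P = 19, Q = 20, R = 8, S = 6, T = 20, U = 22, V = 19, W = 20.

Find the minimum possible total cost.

For any fixed open set, each client site goes to its cheapest open site; total = fixed + service.
{West}: P→West 11·19=209, Q→West 4·20=80, R→West 2·8=16, S→West 4·6=24, T→West 8·20=160, U→West 9·22=198, V→West 3·19=57, W→West 6·20=120. Service 864; fixed 363; total 1227.
{South, West}: service 769 + fixed 558 = 1327
{South}: service 1176 + fixed 195 = 1371
{North, South, East, West}: P→South 6·19=114, Q→North 2·20=40, R→West 2·8=16, S→West 4·6=24, T→West 8·20=160, U→North 5·22=110, V→West 3·19=57, W→West 6·20=120. Service 641; fixed 1423; total 2064.
(All 15 nonempty subsets were checked; West only is lowest.)

Minimum total cost: 1227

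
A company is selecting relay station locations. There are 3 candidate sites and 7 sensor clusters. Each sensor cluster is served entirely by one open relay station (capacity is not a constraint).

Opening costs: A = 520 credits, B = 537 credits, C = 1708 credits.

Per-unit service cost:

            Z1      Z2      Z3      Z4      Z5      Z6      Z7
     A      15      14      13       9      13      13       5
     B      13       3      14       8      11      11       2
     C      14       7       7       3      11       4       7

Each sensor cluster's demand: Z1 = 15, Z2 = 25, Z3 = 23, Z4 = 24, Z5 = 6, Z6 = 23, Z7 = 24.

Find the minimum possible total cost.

Minimum total cost: 1688

For any fixed open set, each sensor cluster goes to its cheapest open site; total = fixed + service.
{B}: Z1→B 13·15=195, Z2→B 3·25=75, Z3→B 14·23=322, Z4→B 8·24=192, Z5→B 11·6=66, Z6→B 11·23=253, Z7→B 2·24=48. Service 1151; fixed 537; total 1688.
{A}: Z1→A 15·15=225, Z2→A 14·25=350, Z3→A 13·23=299, Z4→A 9·24=216, Z5→A 13·6=78, Z6→A 13·23=299, Z7→A 5·24=120. Service 1587; fixed 520; total 2107.
{A, B}: service 1128 + fixed 1057 = 2185
{A, B, C}: Z1→B 13·15=195, Z2→B 3·25=75, Z3→C 7·23=161, Z4→C 3·24=72, Z5→B 11·6=66, Z6→C 4·23=92, Z7→B 2·24=48. Service 709; fixed 2765; total 3474.
No other subset beats 1688.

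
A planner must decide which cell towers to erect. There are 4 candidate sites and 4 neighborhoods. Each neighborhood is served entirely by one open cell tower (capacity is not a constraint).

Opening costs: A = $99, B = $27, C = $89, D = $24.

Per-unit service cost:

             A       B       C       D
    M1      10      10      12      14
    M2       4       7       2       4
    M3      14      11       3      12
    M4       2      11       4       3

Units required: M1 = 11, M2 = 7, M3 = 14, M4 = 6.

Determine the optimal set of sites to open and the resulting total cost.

For any fixed open set, each neighborhood goes to its cheapest open site; total = fixed + service.
{C}: M1→C 12·11=132, M2→C 2·7=14, M3→C 3·14=42, M4→C 4·6=24. Service 212; fixed 89; total 301.
{B, C}: service 190 + fixed 116 = 306
{C, D}: service 206 + fixed 113 = 319
{A, B, C, D}: service 178 + fixed 239 = 417
No other subset beats 301.

Open C only; minimum total cost 301.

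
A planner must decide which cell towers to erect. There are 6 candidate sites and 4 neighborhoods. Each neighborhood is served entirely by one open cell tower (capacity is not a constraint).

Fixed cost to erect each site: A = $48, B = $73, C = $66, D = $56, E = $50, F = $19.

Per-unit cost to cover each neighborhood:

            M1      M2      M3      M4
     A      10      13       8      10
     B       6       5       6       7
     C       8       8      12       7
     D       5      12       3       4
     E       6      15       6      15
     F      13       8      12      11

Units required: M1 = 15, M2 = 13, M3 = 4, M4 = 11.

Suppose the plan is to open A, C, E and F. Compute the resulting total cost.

Each neighborhood is assigned to its cheapest site among the open ones.
{A, C, E, F}: M1→E 6·15=90, M2→C 8·13=104, M3→E 6·4=24, M4→C 7·11=77. Service 295; fixed 183; total 478.

Total cost: 478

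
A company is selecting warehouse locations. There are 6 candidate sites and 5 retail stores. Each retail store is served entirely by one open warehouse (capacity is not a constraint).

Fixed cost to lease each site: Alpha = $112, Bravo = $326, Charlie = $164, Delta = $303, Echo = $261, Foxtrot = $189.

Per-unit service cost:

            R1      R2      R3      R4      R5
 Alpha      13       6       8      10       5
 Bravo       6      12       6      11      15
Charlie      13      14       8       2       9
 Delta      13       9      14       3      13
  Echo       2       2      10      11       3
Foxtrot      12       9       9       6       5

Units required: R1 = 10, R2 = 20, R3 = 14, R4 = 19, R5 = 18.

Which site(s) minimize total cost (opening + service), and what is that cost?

Open Charlie and Echo; minimum total cost 689.

For any fixed open set, each retail store goes to its cheapest open site; total = fixed + service.
{Charlie, Echo}: R1→Echo 2·10=20, R2→Echo 2·20=40, R3→Charlie 8·14=112, R4→Charlie 2·19=38, R5→Echo 3·18=54. Service 264; fixed 425; total 689.
{Echo}: service 463 + fixed 261 = 724
{Alpha}: R1→Alpha 13·10=130, R2→Alpha 6·20=120, R3→Alpha 8·14=112, R4→Alpha 10·19=190, R5→Alpha 5·18=90. Service 642; fixed 112; total 754.
{Alpha, Bravo, Charlie, Delta, Echo, Foxtrot}: service 236 + fixed 1355 = 1591
No other subset beats 689.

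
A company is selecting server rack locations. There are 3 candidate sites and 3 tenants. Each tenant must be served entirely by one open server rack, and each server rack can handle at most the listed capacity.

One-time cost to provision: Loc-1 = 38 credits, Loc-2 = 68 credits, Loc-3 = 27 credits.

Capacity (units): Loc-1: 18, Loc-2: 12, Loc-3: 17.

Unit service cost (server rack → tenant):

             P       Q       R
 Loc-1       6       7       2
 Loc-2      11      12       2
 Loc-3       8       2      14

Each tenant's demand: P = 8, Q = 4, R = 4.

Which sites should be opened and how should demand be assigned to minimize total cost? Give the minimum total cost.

Open {Loc-1}: P→Loc-1 6·8=48, Q→Loc-1 7·4=28, R→Loc-1 2·4=8.
Loads: Loc-1 carries 16/18. Service 84; fixed 38; total 122.
Next best feasible plan costs 129.

Minimum total cost: 122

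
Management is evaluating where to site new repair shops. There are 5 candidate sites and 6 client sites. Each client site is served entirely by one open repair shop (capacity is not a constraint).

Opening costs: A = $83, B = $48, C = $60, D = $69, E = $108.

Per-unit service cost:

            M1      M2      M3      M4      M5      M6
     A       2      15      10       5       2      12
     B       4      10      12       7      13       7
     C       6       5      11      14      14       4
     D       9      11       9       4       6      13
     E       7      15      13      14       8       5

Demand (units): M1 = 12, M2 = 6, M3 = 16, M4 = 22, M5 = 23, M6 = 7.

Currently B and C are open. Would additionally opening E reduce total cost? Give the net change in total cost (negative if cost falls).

Yes — net change −7 (cost falls by 7).

Current service cost with {B, C}: 735.
Adding E: each client site re-picks its cheapest; new service cost 620, saving 115.
Extra fixed cost: 108. Net change = 108 − 115 = -7.
(Totals: 843 → 836.)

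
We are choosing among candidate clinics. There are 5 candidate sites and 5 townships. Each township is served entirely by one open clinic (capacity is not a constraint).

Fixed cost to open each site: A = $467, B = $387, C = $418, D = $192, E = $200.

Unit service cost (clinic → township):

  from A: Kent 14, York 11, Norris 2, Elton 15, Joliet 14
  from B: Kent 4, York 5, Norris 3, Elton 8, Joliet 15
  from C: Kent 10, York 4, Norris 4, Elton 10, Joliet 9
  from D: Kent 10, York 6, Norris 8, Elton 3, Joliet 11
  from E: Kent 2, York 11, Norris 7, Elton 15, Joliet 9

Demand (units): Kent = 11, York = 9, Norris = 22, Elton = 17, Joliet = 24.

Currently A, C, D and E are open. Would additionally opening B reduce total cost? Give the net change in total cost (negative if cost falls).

No — net change +387 (cost rises by 387).

Current service cost with {A, C, D, E}: 369.
Adding B: each township re-picks its cheapest; new service cost 369, saving 0.
Extra fixed cost: 387. Net change = 387 − 0 = 387.
(Totals: 1646 → 2033.)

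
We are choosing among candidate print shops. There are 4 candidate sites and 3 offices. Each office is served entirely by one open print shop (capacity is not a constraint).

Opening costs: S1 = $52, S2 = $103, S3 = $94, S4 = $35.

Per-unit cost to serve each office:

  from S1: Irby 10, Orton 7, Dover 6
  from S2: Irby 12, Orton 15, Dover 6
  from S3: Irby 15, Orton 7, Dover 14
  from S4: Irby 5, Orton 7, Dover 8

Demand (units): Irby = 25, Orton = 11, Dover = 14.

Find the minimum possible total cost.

For any fixed open set, each office goes to its cheapest open site; total = fixed + service.
{S4}: Irby→S4 5·25=125, Orton→S4 7·11=77, Dover→S4 8·14=112. Service 314; fixed 35; total 349.
{S1, S4}: Irby→S4 5·25=125, Orton→S1 7·11=77, Dover→S1 6·14=84. Service 286; fixed 87; total 373.
{S2, S4}: Irby→S4 5·25=125, Orton→S4 7·11=77, Dover→S2 6·14=84. Service 286; fixed 138; total 424.
{S1, S2, S3, S4}: service 286 + fixed 284 = 570
No other subset beats 349.

Minimum total cost: 349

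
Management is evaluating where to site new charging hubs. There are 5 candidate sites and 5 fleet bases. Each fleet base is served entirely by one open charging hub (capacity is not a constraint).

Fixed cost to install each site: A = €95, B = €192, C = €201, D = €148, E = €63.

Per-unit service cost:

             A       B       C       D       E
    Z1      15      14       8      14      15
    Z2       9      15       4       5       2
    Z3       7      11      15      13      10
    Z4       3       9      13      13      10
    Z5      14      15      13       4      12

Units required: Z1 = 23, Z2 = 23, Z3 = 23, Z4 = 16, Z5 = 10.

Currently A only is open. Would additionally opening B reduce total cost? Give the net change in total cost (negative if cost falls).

No — net change +169 (cost rises by 169).

Current service cost with {A}: 901.
Adding B: each fleet base re-picks its cheapest; new service cost 878, saving 23.
Extra fixed cost: 192. Net change = 192 − 23 = 169.
(Totals: 996 → 1165.)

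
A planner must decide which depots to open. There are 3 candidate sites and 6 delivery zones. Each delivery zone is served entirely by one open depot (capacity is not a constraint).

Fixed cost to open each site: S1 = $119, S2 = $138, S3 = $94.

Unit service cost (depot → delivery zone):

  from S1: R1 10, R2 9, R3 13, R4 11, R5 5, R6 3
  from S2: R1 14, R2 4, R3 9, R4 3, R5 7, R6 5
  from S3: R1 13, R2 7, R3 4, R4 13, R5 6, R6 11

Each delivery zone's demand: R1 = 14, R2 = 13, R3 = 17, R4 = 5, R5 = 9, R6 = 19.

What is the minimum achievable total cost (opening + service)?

Minimum total cost: 669

For any fixed open set, each delivery zone goes to its cheapest open site; total = fixed + service.
{S1, S3}: R1→S1 10·14=140, R2→S3 7·13=91, R3→S3 4·17=68, R4→S1 11·5=55, R5→S1 5·9=45, R6→S1 3·19=57. Service 456; fixed 213; total 669.
{S2, S3}: R1→S3 13·14=182, R2→S2 4·13=52, R3→S3 4·17=68, R4→S2 3·5=15, R5→S3 6·9=54, R6→S2 5·19=95. Service 466; fixed 232; total 698.
{S2}: service 574 + fixed 138 = 712
{S1, S2, S3}: R1→S1 10·14=140, R2→S2 4·13=52, R3→S3 4·17=68, R4→S2 3·5=15, R5→S1 5·9=45, R6→S1 3·19=57. Service 377; fixed 351; total 728.
No other subset beats 669.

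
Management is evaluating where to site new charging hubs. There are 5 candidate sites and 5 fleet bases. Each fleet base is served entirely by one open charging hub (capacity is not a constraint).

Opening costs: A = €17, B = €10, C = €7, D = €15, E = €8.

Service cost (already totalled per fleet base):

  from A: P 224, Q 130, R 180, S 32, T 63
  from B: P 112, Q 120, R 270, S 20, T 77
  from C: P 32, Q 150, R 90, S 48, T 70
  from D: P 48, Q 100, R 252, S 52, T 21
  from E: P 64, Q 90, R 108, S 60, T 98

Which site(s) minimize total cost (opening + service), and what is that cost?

For any fixed open set, each fleet base goes to its cheapest open site; total = fixed + service.
{B, C, D, E}: P→C 32, Q→E 90, R→C 90, S→B 20, T→D 21. Service 253; fixed 40; total 293.
{B, C, D}: P→C 32, Q→D 100, R→C 90, S→B 20, T→D 21. Service 263; fixed 32; total 295.
{A, B, C, D, E}: service 253 + fixed 57 = 310
{C}: service 390 + fixed 7 = 397
No other subset beats 293.

Open B, C, D and E; minimum total cost 293.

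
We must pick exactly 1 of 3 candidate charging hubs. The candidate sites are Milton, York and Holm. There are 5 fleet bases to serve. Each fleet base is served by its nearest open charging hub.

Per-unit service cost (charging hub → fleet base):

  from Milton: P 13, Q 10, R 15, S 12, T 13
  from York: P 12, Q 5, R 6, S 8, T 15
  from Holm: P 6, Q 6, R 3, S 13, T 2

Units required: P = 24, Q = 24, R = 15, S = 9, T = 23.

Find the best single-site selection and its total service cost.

Choose Holm only; total service cost 496.

With exactly 1 open, each fleet base uses its cheapest among the chosen.
{Holm}: P→Holm 6·24=144, Q→Holm 6·24=144, R→Holm 3·15=45, S→Holm 13·9=117, T→Holm 2·23=46. Service cost 496.
{York}: service cost 915
{Milton}: service cost 1184
Among all 3 size-1 choices, {Holm} is lowest.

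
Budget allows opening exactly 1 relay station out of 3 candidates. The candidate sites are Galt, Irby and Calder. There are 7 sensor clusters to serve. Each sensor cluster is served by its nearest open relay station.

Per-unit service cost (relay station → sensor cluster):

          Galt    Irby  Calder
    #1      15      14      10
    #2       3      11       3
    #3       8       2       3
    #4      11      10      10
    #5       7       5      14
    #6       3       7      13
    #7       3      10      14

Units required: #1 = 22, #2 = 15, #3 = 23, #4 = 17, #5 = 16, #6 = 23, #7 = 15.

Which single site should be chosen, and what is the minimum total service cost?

Choose Galt only; total service cost 972.

With exactly 1 open, each sensor cluster uses its cheapest among the chosen.
{Galt}: #1→Galt 15·22=330, #2→Galt 3·15=45, #3→Galt 8·23=184, #4→Galt 11·17=187, #5→Galt 7·16=112, #6→Galt 3·23=69, #7→Galt 3·15=45. Service cost 972.
{Irby}: service cost 1080
{Calder}: service cost 1237
Among all 3 size-1 choices, {Galt} is lowest.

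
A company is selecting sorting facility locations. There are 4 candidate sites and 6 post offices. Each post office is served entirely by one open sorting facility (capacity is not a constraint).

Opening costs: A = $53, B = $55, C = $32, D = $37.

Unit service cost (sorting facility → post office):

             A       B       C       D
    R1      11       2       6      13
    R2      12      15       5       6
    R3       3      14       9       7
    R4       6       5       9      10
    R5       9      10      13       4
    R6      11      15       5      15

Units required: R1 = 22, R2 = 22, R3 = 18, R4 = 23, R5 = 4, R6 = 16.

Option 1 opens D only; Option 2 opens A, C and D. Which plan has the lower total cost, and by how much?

Option 2 is cheaper by 415.

Option 1: {D}: R1→D 13·22=286, R2→D 6·22=132, R3→D 7·18=126, R4→D 10·23=230, R5→D 4·4=16, R6→D 15·16=240. Service 1030; fixed 37; total 1067.
Option 2: {A, C, D}: R1→C 6·22=132, R2→C 5·22=110, R3→A 3·18=54, R4→A 6·23=138, R5→D 4·4=16, R6→C 5·16=80. Service 530; fixed 122; total 652.
Difference: |1067 − 652| = 415.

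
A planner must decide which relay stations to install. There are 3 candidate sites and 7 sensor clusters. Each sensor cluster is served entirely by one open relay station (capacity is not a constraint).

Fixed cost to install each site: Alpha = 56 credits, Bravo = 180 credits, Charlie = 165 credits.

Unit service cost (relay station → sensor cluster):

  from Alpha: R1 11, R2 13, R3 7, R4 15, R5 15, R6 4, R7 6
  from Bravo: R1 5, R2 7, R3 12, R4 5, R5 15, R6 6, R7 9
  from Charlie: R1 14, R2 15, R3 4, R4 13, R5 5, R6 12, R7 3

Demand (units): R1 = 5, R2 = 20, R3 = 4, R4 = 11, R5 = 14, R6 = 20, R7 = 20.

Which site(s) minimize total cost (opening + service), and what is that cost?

Open Bravo and Charlie; minimum total cost 831.

For any fixed open set, each sensor cluster goes to its cheapest open site; total = fixed + service.
{Bravo, Charlie}: R1→Bravo 5·5=25, R2→Bravo 7·20=140, R3→Charlie 4·4=16, R4→Bravo 5·11=55, R5→Charlie 5·14=70, R6→Bravo 6·20=120, R7→Charlie 3·20=60. Service 486; fixed 345; total 831.
{Alpha, Bravo, Charlie}: service 446 + fixed 401 = 847
{Alpha, Bravo}: service 658 + fixed 236 = 894
{Alpha}: service 918 + fixed 56 = 974
(All 7 nonempty subsets were checked; Bravo and Charlie is lowest.)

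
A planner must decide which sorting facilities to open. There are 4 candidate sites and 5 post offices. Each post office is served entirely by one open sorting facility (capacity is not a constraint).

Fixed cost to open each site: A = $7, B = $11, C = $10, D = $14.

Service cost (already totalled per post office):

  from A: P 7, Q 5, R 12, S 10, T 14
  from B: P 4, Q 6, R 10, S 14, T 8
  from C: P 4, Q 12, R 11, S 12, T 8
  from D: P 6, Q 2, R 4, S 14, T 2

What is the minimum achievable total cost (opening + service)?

For any fixed open set, each post office goes to its cheapest open site; total = fixed + service.
{D}: P→D 6, Q→D 2, R→D 4, S→D 14, T→D 2. Service 28; fixed 14; total 42.
{A, D}: P→D 6, Q→D 2, R→D 4, S→A 10, T→D 2. Service 24; fixed 21; total 45.
{C, D}: service 24 + fixed 24 = 48
{A, B, C, D}: service 22 + fixed 42 = 64
No other subset beats 42.

Minimum total cost: 42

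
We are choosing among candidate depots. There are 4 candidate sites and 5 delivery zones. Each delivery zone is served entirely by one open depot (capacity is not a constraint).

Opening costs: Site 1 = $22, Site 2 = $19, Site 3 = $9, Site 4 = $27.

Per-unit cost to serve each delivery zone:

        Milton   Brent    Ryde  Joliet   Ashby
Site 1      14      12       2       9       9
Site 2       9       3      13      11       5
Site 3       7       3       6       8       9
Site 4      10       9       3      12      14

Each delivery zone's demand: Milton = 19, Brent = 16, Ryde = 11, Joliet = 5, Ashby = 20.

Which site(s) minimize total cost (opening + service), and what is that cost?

Open Site 1, Site 2 and Site 3; minimum total cost 393.

For any fixed open set, each delivery zone goes to its cheapest open site; total = fixed + service.
{Site 1, Site 2, Site 3}: Milton→Site 3 7·19=133, Brent→Site 2 3·16=48, Ryde→Site 1 2·11=22, Joliet→Site 3 8·5=40, Ashby→Site 2 5·20=100. Service 343; fixed 50; total 393.
{Site 2, Site 3, Site 4}: service 354 + fixed 55 = 409
{Site 2, Site 3}: Milton→Site 3 7·19=133, Brent→Site 2 3·16=48, Ryde→Site 3 6·11=66, Joliet→Site 3 8·5=40, Ashby→Site 2 5·20=100. Service 387; fixed 28; total 415.
{Site 1, Site 2, Site 3, Site 4}: service 343 + fixed 77 = 420
No other subset beats 393.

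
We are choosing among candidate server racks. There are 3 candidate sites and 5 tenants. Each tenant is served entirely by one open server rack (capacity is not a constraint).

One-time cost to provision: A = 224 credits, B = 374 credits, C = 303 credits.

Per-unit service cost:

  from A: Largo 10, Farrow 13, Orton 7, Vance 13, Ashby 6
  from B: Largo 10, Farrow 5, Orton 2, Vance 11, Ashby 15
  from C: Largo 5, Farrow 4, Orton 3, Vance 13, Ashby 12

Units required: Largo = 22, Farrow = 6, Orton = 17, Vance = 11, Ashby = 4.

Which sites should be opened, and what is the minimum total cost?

For any fixed open set, each tenant goes to its cheapest open site; total = fixed + service.
{C}: Largo→C 5·22=110, Farrow→C 4·6=24, Orton→C 3·17=51, Vance→C 13·11=143, Ashby→C 12·4=48. Service 376; fixed 303; total 679.
{A}: service 584 + fixed 224 = 808
{B}: service 465 + fixed 374 = 839
{A, B, C}: service 313 + fixed 901 = 1214
(All 7 nonempty subsets were checked; C only is lowest.)

Open C only; minimum total cost 679.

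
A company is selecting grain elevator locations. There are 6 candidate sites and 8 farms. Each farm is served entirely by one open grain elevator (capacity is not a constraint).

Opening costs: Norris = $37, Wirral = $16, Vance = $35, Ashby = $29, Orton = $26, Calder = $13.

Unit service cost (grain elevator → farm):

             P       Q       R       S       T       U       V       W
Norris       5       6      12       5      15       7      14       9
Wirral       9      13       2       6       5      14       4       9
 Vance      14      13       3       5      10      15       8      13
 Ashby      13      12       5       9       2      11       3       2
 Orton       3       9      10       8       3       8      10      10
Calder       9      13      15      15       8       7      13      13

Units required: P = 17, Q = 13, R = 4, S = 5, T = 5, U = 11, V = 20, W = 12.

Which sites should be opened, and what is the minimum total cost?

Open Norris, Ashby and Orton; minimum total cost 437.

For any fixed open set, each farm goes to its cheapest open site; total = fixed + service.
{Norris, Ashby, Orton}: P→Orton 3·17=51, Q→Norris 6·13=78, R→Ashby 5·4=20, S→Norris 5·5=25, T→Ashby 2·5=10, U→Norris 7·11=77, V→Ashby 3·20=60, W→Ashby 2·12=24. Service 345; fixed 92; total 437.
{Norris, Wirral, Ashby, Orton}: P→Orton 3·17=51, Q→Norris 6·13=78, R→Wirral 2·4=8, S→Norris 5·5=25, T→Ashby 2·5=10, U→Norris 7·11=77, V→Ashby 3·20=60, W→Ashby 2·12=24. Service 333; fixed 108; total 441.
{Norris, Ashby}: service 379 + fixed 66 = 445
{Norris, Wirral, Vance, Ashby, Orton, Calder}: service 333 + fixed 156 = 489
No other subset beats 437.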